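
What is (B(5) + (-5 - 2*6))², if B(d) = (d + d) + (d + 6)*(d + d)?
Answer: 10609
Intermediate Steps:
B(d) = 2*d + 2*d*(6 + d) (B(d) = 2*d + (6 + d)*(2*d) = 2*d + 2*d*(6 + d))
(B(5) + (-5 - 2*6))² = (2*5*(7 + 5) + (-5 - 2*6))² = (2*5*12 + (-5 - 12))² = (120 - 17)² = 103² = 10609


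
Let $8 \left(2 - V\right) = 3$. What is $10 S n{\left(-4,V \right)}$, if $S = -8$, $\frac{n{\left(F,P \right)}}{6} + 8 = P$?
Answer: $3060$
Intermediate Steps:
$V = \frac{13}{8}$ ($V = 2 - \frac{3}{8} = \frac{13}{8} \approx 1.625$)
$n{\left(F,P \right)} = -48 + 6 P$
$10 S n{\left(-4,V \right)} = 10 \left(-8\right) \left(-48 + 6 \cdot \frac{13}{8}\right) = - 80 \left(-48 + \frac{39}{4}\right) = \left(-80\right) \left(- \frac{153}{4}\right) = 3060$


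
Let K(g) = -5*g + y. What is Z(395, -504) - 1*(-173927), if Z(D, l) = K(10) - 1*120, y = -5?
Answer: 173752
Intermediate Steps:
K(g) = -5 - 5*g (K(g) = -5*g - 5 = -5 - 5*g)
Z(D, l) = -175 (Z(D, l) = (-5 - 5*10) - 1*120 = (-5 - 50) - 120 = -55 - 120 = -175)
Z(395, -504) - 1*(-173927) = -175 - 1*(-173927) = -175 + 173927 = 173752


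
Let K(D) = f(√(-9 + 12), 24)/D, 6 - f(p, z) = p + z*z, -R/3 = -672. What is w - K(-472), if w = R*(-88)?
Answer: -41868573/236 - √3/472 ≈ -1.7741e+5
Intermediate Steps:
R = 2016 (R = -3*(-672) = 2016)
f(p, z) = 6 - p - z² (f(p, z) = 6 - (p + z*z) = 6 - (p + z²) = 6 + (-p - z²) = 6 - p - z²)
K(D) = (-570 - √3)/D (K(D) = (6 - √(-9 + 12) - 1*24²)/D = (6 - √3 - 1*576)/D = (6 - √3 - 576)/D = (-570 - √3)/D)
w = -177408 (w = 2016*(-88) = -177408)
w - K(-472) = -177408 - (-570 - √3)/(-472) = -177408 - (-1)*(-570 - √3)/472 = -177408 - (285/236 + √3/472) = -177408 + (-285/236 - √3/472) = -41868573/236 - √3/472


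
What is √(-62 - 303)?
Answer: I*√365 ≈ 19.105*I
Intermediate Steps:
√(-62 - 303) = √(-365) = I*√365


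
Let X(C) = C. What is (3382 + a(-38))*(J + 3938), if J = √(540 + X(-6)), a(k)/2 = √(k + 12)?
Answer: 2*(1691 + I*√26)*(3938 + √534) ≈ 1.3396e+7 + 40396.0*I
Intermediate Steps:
a(k) = 2*√(12 + k) (a(k) = 2*√(k + 12) = 2*√(12 + k))
J = √534 (J = √(540 - 6) = √534 ≈ 23.108)
(3382 + a(-38))*(J + 3938) = (3382 + 2*√(12 - 38))*(√534 + 3938) = (3382 + 2*√(-26))*(3938 + √534) = (3382 + 2*(I*√26))*(3938 + √534) = (3382 + 2*I*√26)*(3938 + √534)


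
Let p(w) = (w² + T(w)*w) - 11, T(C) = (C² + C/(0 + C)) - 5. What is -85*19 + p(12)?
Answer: 198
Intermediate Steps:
T(C) = -4 + C² (T(C) = (C² + C/C) - 5 = (C² + 1) - 5 = (1 + C²) - 5 = -4 + C²)
p(w) = -11 + w² + w*(-4 + w²) (p(w) = (w² + (-4 + w²)*w) - 11 = (w² + w*(-4 + w²)) - 11 = -11 + w² + w*(-4 + w²))
-85*19 + p(12) = -85*19 + (-11 + 12² + 12*(-4 + 12²)) = -1615 + (-11 + 144 + 12*(-4 + 144)) = -1615 + (-11 + 144 + 12*140) = -1615 + (-11 + 144 + 1680) = -1615 + 1813 = 198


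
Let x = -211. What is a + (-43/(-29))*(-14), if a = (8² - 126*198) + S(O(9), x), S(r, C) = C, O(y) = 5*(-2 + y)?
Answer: -728357/29 ≈ -25116.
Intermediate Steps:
O(y) = -10 + 5*y
a = -25095 (a = (8² - 126*198) - 211 = (64 - 24948) - 211 = -24884 - 211 = -25095)
a + (-43/(-29))*(-14) = -25095 + (-43/(-29))*(-14) = -25095 - 1/29*(-43)*(-14) = -25095 + (43/29)*(-14) = -25095 - 602/29 = -728357/29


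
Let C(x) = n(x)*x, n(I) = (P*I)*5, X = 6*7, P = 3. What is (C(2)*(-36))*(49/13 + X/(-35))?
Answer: -72144/13 ≈ -5549.5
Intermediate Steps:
X = 42
n(I) = 15*I (n(I) = (3*I)*5 = 15*I)
C(x) = 15*x² (C(x) = (15*x)*x = 15*x²)
(C(2)*(-36))*(49/13 + X/(-35)) = ((15*2²)*(-36))*(49/13 + 42/(-35)) = ((15*4)*(-36))*(49*(1/13) + 42*(-1/35)) = (60*(-36))*(49/13 - 6/5) = -2160*167/65 = -72144/13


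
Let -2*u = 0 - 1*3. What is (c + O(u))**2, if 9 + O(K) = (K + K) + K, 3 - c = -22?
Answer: 1681/4 ≈ 420.25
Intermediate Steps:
c = 25 (c = 3 - 1*(-22) = 3 + 22 = 25)
u = 3/2 (u = -(0 - 1*3)/2 = -(0 - 3)/2 = -1/2*(-3) = 3/2 ≈ 1.5000)
O(K) = -9 + 3*K (O(K) = -9 + ((K + K) + K) = -9 + (2*K + K) = -9 + 3*K)
(c + O(u))**2 = (25 + (-9 + 3*(3/2)))**2 = (25 + (-9 + 9/2))**2 = (25 - 9/2)**2 = (41/2)**2 = 1681/4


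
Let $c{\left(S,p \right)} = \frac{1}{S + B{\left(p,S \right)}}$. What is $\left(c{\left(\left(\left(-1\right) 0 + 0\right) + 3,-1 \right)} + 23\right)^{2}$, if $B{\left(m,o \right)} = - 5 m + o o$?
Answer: $\frac{153664}{289} \approx 531.71$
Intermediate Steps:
$B{\left(m,o \right)} = o^{2} - 5 m$ ($B{\left(m,o \right)} = - 5 m + o^{2} = o^{2} - 5 m$)
$c{\left(S,p \right)} = \frac{1}{S + S^{2} - 5 p}$ ($c{\left(S,p \right)} = \frac{1}{S + \left(S^{2} - 5 p\right)} = \frac{1}{S + S^{2} - 5 p}$)
$\left(c{\left(\left(\left(-1\right) 0 + 0\right) + 3,-1 \right)} + 23\right)^{2} = \left(\frac{1}{\left(\left(\left(-1\right) 0 + 0\right) + 3\right) + \left(\left(\left(-1\right) 0 + 0\right) + 3\right)^{2} - -5} + 23\right)^{2} = \left(\frac{1}{\left(\left(0 + 0\right) + 3\right) + \left(\left(0 + 0\right) + 3\right)^{2} + 5} + 23\right)^{2} = \left(\frac{1}{\left(0 + 3\right) + \left(0 + 3\right)^{2} + 5} + 23\right)^{2} = \left(\frac{1}{3 + 3^{2} + 5} + 23\right)^{2} = \left(\frac{1}{3 + 9 + 5} + 23\right)^{2} = \left(\frac{1}{17} + 23\right)^{2} = \left(\frac{392}{17}\right)^{2} = \frac{153664}{289}$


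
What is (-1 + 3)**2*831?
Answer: 3324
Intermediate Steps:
(-1 + 3)**2*831 = 2**2*831 = 4*831 = 3324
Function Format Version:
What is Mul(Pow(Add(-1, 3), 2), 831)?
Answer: 3324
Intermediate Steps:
Mul(Pow(Add(-1, 3), 2), 831) = Mul(Pow(2, 2), 831) = Mul(4, 831) = 3324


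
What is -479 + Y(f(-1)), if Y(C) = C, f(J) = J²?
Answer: -478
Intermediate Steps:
-479 + Y(f(-1)) = -479 + (-1)² = -479 + 1 = -478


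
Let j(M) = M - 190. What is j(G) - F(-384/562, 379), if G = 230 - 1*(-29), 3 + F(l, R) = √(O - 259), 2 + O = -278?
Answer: 72 - 7*I*√11 ≈ 72.0 - 23.216*I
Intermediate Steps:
O = -280 (O = -2 - 278 = -280)
F(l, R) = -3 + 7*I*√11 (F(l, R) = -3 + √(-280 - 259) = -3 + √(-539) = -3 + 7*I*√11)
G = 259 (G = 230 + 29 = 259)
j(M) = -190 + M
j(G) - F(-384/562, 379) = (-190 + 259) - (-3 + 7*I*√11) = 69 + (3 - 7*I*√11) = 72 - 7*I*√11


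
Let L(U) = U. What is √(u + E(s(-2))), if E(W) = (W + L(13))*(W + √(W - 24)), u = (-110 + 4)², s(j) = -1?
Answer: 2*√(2806 + 15*I) ≈ 105.94 + 0.28317*I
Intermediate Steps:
u = 11236 (u = (-106)² = 11236)
E(W) = (13 + W)*(W + √(-24 + W)) (E(W) = (W + 13)*(W + √(W - 24)) = (13 + W)*(W + √(-24 + W)))
√(u + E(s(-2))) = √(11236 + ((-1)² + 13*(-1) + 13*√(-24 - 1) - √(-24 - 1))) = √(11236 + (1 - 13 + 13*√(-25) - √(-25))) = √(11236 + (1 - 13 + 13*(5*I) - 5*I)) = √(11236 + (1 - 13 + 65*I - 5*I)) = √(11236 + (-12 + 60*I)) = √(11224 + 60*I)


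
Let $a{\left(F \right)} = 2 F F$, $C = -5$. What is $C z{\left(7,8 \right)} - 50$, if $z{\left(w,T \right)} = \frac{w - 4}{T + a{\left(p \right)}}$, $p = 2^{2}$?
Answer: $- \frac{403}{8} \approx -50.375$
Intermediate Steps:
$p = 4$
$a{\left(F \right)} = 2 F^{2}$
$z{\left(w,T \right)} = \frac{-4 + w}{32 + T}$ ($z{\left(w,T \right)} = \frac{w - 4}{T + 2 \cdot 4^{2}} = \frac{-4 + w}{T + 2 \cdot 16} = \frac{-4 + w}{T + 32} = \frac{-4 + w}{32 + T}$)
$C z{\left(7,8 \right)} - 50 = - 5 \frac{-4 + 7}{32 + 8} - 50 = - 5 \cdot \frac{1}{40} \cdot 3 - 50 = \left(-5\right) \frac{3}{40} - 50 = - \frac{3}{8} - 50 = - \frac{403}{8}$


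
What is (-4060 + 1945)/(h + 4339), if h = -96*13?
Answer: -2115/3091 ≈ -0.68424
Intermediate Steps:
h = -1248
(-4060 + 1945)/(h + 4339) = (-4060 + 1945)/(-1248 + 4339) = -2115/3091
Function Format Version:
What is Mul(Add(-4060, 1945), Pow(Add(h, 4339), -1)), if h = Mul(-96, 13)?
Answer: Rational(-2115, 3091) ≈ -0.68424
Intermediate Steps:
h = -1248
Mul(Add(-4060, 1945), Pow(Add(h, 4339), -1)) = Mul(Add(-4060, 1945), Pow(Add(-1248, 4339), -1)) = Mul(-2115, Pow(3091, -1)) = Mul(-2115, Rational(1, 3091)) = Rational(-2115, 3091)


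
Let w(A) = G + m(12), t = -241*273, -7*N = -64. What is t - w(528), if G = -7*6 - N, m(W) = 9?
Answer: -460256/7 ≈ -65751.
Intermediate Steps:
N = 64/7 (N = -1/7*(-64) = 64/7 ≈ 9.1429)
G = -358/7 (G = -7*6 - 1*64/7 = -42 - 64/7 = -358/7 ≈ -51.143)
t = -65793
w(A) = -295/7 (w(A) = -358/7 + 9 = -295/7)
t - w(528) = -65793 - 1*(-295/7) = -65793 + 295/7 = -460256/7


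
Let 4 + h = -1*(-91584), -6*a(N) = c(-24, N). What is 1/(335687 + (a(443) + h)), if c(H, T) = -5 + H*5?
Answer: 6/2563727 ≈ 2.3403e-6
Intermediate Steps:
c(H, T) = -5 + 5*H
a(N) = 125/6 (a(N) = -(-5 + 5*(-24))/6 = -(-5 - 120)/6 = -⅙*(-125) = 125/6)
h = 91580 (h = -4 - 1*(-91584) = -4 + 91584 = 91580)
1/(335687 + (a(443) + h)) = 1/(335687 + (125/6 + 91580)) = 1/(335687 + 549605/6) = 1/(2563727/6) = 6/2563727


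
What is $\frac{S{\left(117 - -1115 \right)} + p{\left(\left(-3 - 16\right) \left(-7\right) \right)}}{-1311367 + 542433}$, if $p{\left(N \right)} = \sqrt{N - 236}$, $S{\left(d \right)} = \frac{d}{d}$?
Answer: $- \frac{1}{768934} - \frac{i \sqrt{103}}{768934} \approx -1.3005 \cdot 10^{-6} - 1.3199 \cdot 10^{-5} i$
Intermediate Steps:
$S{\left(d \right)} = 1$
$p{\left(N \right)} = \sqrt{-236 + N}$
$\frac{S{\left(117 - -1115 \right)} + p{\left(\left(-3 - 16\right) \left(-7\right) \right)}}{-1311367 + 542433} = \frac{1 + \sqrt{-236 + \left(-3 - 16\right) \left(-7\right)}}{-1311367 + 542433} = \frac{1 + \sqrt{-236 - -133}}{-768934} = \left(1 + \sqrt{-236 + 133}\right) \left(- \frac{1}{768934}\right) = \left(1 + \sqrt{-103}\right) \left(- \frac{1}{768934}\right) = \left(1 + i \sqrt{103}\right) \left(- \frac{1}{768934}\right) = - \frac{1}{768934} - \frac{i \sqrt{103}}{768934}$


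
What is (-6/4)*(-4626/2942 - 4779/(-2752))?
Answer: -1993599/8096384 ≈ -0.24623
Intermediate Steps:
(-6/4)*(-4626/2942 - 4779/(-2752)) = (-6*¼)*(-4626*1/2942 - 4779*(-1/2752)) = -3*(-2313/1471 + 4779/2752)/2 = -3/2*664533/4048192 = -1993599/8096384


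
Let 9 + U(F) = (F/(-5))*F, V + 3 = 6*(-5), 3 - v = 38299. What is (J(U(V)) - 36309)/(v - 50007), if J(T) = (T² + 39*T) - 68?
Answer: -155401/2207575 ≈ -0.070394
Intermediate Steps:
v = -38296 (v = 3 - 1*38299 = 3 - 38299 = -38296)
V = -33 (V = -3 + 6*(-5) = -3 - 30 = -33)
U(F) = -9 - F²/5 (U(F) = -9 + (F/(-5))*F = -9 + (F*(-⅕))*F = -9 + (-F/5)*F = -9 - F²/5)
J(T) = -68 + T² + 39*T
(J(U(V)) - 36309)/(v - 50007) = ((-68 + (-9 - ⅕*(-33)²)² + 39*(-9 - ⅕*(-33)²)) - 36309)/(-38296 - 50007) = ((-68 + (-9 - ⅕*1089)² + 39*(-9 - ⅕*1089)) - 36309)/(-88303) = ((-68 + (-9 - 1089/5)² + 39*(-9 - 1089/5)) - 36309)*(-1/88303) = ((-68 + (-1134/5)² + 39*(-1134/5)) - 36309)*(-1/88303) = ((-68 + 1285956/25 - 44226/5) - 36309)*(-1/88303) = (1063126/25 - 36309)*(-1/88303) = (155401/25)*(-1/88303) = -155401/2207575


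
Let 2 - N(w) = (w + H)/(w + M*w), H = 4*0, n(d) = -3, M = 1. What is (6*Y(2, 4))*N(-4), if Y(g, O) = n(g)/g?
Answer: -27/2 ≈ -13.500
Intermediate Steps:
H = 0
Y(g, O) = -3/g
N(w) = 3/2 (N(w) = 2 - (w + 0)/(w + 1*w) = 2 - w/(w + w) = 2 - w/(2*w) = 2 - w*1/(2*w) = 2 - 1*1/2 = 2 - 1/2 = 3/2)
(6*Y(2, 4))*N(-4) = (6*(-3/2))*(3/2) = -9*3/2 = -27/2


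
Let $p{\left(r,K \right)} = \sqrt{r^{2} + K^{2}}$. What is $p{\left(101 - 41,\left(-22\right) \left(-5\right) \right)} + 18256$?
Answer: $18256 + 10 \sqrt{157} \approx 18381.0$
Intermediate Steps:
$p{\left(r,K \right)} = \sqrt{K^{2} + r^{2}}$
$p{\left(101 - 41,\left(-22\right) \left(-5\right) \right)} + 18256 = \sqrt{\left(\left(-22\right) \left(-5\right)\right)^{2} + \left(101 - 41\right)^{2}} + 18256 = \sqrt{110^{2} + \left(101 - 41\right)^{2}} + 18256 = \sqrt{12100 + 60^{2}} + 18256 = \sqrt{12100 + 3600} + 18256 = \sqrt{15700} + 18256 = 10 \sqrt{157} + 18256 = 18256 + 10 \sqrt{157}$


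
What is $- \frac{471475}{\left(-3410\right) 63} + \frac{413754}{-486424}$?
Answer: $\frac{7022499179}{5224923396} \approx 1.344$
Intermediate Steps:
$- \frac{471475}{\left(-3410\right) 63} + \frac{413754}{-486424} = - \frac{471475}{-214830} + 413754 \left(- \frac{1}{486424}\right) = \left(-471475\right) \left(- \frac{1}{214830}\right) - \frac{206877}{243212} = \frac{94295}{42966} - \frac{206877}{243212} = \frac{7022499179}{5224923396}$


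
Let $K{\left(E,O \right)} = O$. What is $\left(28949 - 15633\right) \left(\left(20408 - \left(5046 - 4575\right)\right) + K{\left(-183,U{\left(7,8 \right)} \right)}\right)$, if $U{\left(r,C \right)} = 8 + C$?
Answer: $265694148$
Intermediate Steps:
$\left(28949 - 15633\right) \left(\left(20408 - \left(5046 - 4575\right)\right) + K{\left(-183,U{\left(7,8 \right)} \right)}\right) = \left(28949 - 15633\right) \left(\left(20408 - \left(5046 - 4575\right)\right) + \left(8 + 8\right)\right) = 13316 \left(\left(20408 - \left(5046 - 4575\right)\right) + 16\right) = 13316 \left(\left(20408 - 471\right) + 16\right) = 13316 \left(19937 + 16\right) = 13316 \cdot 19953 = 265694148$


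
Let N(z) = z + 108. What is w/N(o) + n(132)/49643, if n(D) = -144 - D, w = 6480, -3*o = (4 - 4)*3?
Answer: 2978304/49643 ≈ 59.994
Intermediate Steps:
o = 0 (o = -(4 - 4)*3/3 = -0*3 = -⅓*0 = 0)
N(z) = 108 + z
w/N(o) + n(132)/49643 = 6480/(108 + 0) + (-144 - 1*132)/49643 = 6480/108 + (-144 - 132)*(1/49643) = 6480*(1/108) - 276*1/49643 = 60 - 276/49643 = 2978304/49643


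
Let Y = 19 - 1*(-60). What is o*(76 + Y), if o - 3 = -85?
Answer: -12710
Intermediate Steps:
o = -82 (o = 3 - 85 = -82)
Y = 79 (Y = 19 + 60 = 79)
o*(76 + Y) = -82*(76 + 79) = -82*155 = -12710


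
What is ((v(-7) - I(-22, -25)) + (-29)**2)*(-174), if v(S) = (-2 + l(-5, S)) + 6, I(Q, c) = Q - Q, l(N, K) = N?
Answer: -146160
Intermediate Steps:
I(Q, c) = 0
v(S) = -1 (v(S) = (-2 - 5) + 6 = -7 + 6 = -1)
((v(-7) - I(-22, -25)) + (-29)**2)*(-174) = ((-1 - 1*0) + (-29)**2)*(-174) = ((-1 + 0) + 841)*(-174) = (-1 + 841)*(-174) = 840*(-174) = -146160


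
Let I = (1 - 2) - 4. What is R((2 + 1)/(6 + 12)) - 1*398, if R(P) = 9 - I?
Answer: -384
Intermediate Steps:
I = -5 (I = -1 - 4 = -5)
R(P) = 14 (R(P) = 9 - 1*(-5) = 9 + 5 = 14)
R((2 + 1)/(6 + 12)) - 1*398 = 14 - 1*398 = 14 - 398 = -384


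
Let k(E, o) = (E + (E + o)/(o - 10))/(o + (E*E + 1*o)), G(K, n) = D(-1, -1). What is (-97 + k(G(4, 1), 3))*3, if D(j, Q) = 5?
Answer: -63066/217 ≈ -290.63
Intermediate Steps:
G(K, n) = 5
k(E, o) = (E + (E + o)/(-10 + o))/(E² + 2*o) (k(E, o) = (E + (E + o)/(-10 + o))/(o + (E² + o)) = (E + (E + o)/(-10 + o))/(o + (o + E²)) = (E + (E + o)/(-10 + o))/(E² + 2*o))
(-97 + k(G(4, 1), 3))*3 = (-97 + (3 - 9*5 + 5*3)/(-20*3 - 10*5² + 2*3² + 3*5²))*3 = (-97 + (3 - 45 + 15)/(-60 - 10*25 + 2*9 + 3*25))*3 = (-97 - 27/(-60 - 250 + 18 + 75))*3 = (-97 - 27/(-217))*3 = (-97 - 1/217*(-27))*3 = (-97 + 27/217)*3 = -21022/217*3 = -63066/217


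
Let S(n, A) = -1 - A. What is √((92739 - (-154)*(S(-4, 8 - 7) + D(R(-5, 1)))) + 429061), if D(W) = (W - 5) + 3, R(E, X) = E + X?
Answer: 2*√130142 ≈ 721.50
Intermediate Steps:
D(W) = -2 + W (D(W) = (-5 + W) + 3 = -2 + W)
√((92739 - (-154)*(S(-4, 8 - 7) + D(R(-5, 1)))) + 429061) = √((92739 - (-154)*((-1 - (8 - 7)) + (-2 + (-5 + 1)))) + 429061) = √((92739 - (-154)*((-1 - 1*1) + (-2 - 4))) + 429061) = √((92739 - (-154)*((-1 - 1) - 6)) + 429061) = √((92739 - (-154)*(-2 - 6)) + 429061) = √((92739 - (-154)*(-8)) + 429061) = √((92739 - 1*1232) + 429061) = √((92739 - 1232) + 429061) = √(91507 + 429061) = √520568 = 2*√130142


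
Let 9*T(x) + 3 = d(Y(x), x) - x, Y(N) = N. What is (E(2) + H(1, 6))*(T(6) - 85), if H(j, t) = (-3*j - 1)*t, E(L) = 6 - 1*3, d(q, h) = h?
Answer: 1792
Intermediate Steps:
E(L) = 3 (E(L) = 6 - 3 = 3)
H(j, t) = t*(-1 - 3*j) (H(j, t) = (-1 - 3*j)*t = t*(-1 - 3*j))
T(x) = -1/3 (T(x) = -1/3 + (x - x)/9 = -1/3 + (1/9)*0 = -1/3 + 0 = -1/3)
(E(2) + H(1, 6))*(T(6) - 85) = (3 - 1*6*(1 + 3*1))*(-1/3 - 85) = (3 - 1*6*(1 + 3))*(-256/3) = (3 - 1*6*4)*(-256/3) = (3 - 24)*(-256/3) = -21*(-256/3) = 1792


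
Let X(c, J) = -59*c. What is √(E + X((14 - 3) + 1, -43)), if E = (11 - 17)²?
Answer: 4*I*√42 ≈ 25.923*I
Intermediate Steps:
E = 36 (E = (-6)² = 36)
√(E + X((14 - 3) + 1, -43)) = √(36 - 59*((14 - 3) + 1)) = √(36 - 59*(11 + 1)) = √(36 - 59*12) = √(36 - 708) = √(-672) = 4*I*√42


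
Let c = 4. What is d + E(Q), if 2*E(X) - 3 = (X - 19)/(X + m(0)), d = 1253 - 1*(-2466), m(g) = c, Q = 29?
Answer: 245563/66 ≈ 3720.7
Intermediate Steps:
m(g) = 4
d = 3719 (d = 1253 + 2466 = 3719)
E(X) = 3/2 + (-19 + X)/(2*(4 + X)) (E(X) = 3/2 + ((X - 19)/(X + 4))/2 = 3/2 + ((-19 + X)/(4 + X))/2 = 3/2 + (-19 + X)/(2*(4 + X)))
d + E(Q) = 3719 + (-7 + 4*29)/(2*(4 + 29)) = 3719 + (½)*(-7 + 116)/33 = 3719 + (½)*(1/33)*109 = 3719 + 109/66 = 245563/66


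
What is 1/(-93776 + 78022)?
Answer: -1/15754 ≈ -6.3476e-5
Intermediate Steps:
1/(-93776 + 78022) = 1/(-15754) = -1/15754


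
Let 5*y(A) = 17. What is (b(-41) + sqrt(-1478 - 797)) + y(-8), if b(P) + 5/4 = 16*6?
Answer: 1963/20 + 5*I*sqrt(91) ≈ 98.15 + 47.697*I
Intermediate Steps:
y(A) = 17/5 (y(A) = (1/5)*17 = 17/5)
b(P) = 379/4 (b(P) = -5/4 + 16*6 = -5/4 + 96 = 379/4)
(b(-41) + sqrt(-1478 - 797)) + y(-8) = (379/4 + sqrt(-1478 - 797)) + 17/5 = (379/4 + sqrt(-2275)) + 17/5 = (379/4 + 5*I*sqrt(91)) + 17/5 = 1963/20 + 5*I*sqrt(91)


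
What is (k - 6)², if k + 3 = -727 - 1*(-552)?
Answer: 33856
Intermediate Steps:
k = -178 (k = -3 + (-727 - 1*(-552)) = -3 + (-727 + 552) = -3 - 175 = -178)
(k - 6)² = (-178 - 6)² = (-184)² = 33856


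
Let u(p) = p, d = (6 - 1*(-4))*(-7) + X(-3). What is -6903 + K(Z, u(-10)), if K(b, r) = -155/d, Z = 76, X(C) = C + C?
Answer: -524473/76 ≈ -6901.0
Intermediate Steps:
X(C) = 2*C
d = -76 (d = (6 - 1*(-4))*(-7) + 2*(-3) = (6 + 4)*(-7) - 6 = 10*(-7) - 6 = -70 - 6 = -76)
K(b, r) = 155/76 (K(b, r) = -155/(-76) = -155*(-1/76) = 155/76)
-6903 + K(Z, u(-10)) = -6903 + 155/76 = -524473/76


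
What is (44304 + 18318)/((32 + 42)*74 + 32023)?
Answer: 8946/5357 ≈ 1.6700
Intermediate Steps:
(44304 + 18318)/((32 + 42)*74 + 32023) = 62622/(74*74 + 32023) = 62622/(5476 + 32023) = 62622/37499 = 62622*(1/37499) = 8946/5357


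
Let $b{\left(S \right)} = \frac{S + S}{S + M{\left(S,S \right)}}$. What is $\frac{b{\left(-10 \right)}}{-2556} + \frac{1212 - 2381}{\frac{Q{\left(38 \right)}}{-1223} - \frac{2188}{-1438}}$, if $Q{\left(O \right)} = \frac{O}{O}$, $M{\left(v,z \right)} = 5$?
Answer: $- \frac{656858162210}{854498277} \approx -768.71$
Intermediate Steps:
$b{\left(S \right)} = \frac{2 S}{5 + S}$ ($b{\left(S \right)} = \frac{S + S}{S + 5} = \frac{2 S}{5 + S}$)
$Q{\left(O \right)} = 1$
$\frac{b{\left(-10 \right)}}{-2556} + \frac{1212 - 2381}{\frac{Q{\left(38 \right)}}{-1223} - \frac{2188}{-1438}} = \frac{2 \left(-10\right) \frac{1}{5 - 10}}{-2556} + \frac{1212 - 2381}{1 \frac{1}{-1223} - \frac{2188}{-1438}} = 2 \left(-10\right) \frac{1}{-5} \left(- \frac{1}{2556}\right) + \frac{1212 - 2381}{1 \left(- \frac{1}{1223}\right) - - \frac{1094}{719}} = 2 \left(-10\right) \left(- \frac{1}{5}\right) \left(- \frac{1}{2556}\right) - \frac{1169}{- \frac{1}{1223} + \frac{1094}{719}} = 4 \left(- \frac{1}{2556}\right) - \frac{1169}{\frac{1337243}{879337}} = - \frac{1}{639} - \frac{1027944953}{1337243} = - \frac{656858162210}{854498277}$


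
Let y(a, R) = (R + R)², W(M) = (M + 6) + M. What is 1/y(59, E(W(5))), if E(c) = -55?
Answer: 1/12100 ≈ 8.2645e-5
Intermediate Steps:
W(M) = 6 + 2*M (W(M) = (6 + M) + M = 6 + 2*M)
y(a, R) = 4*R² (y(a, R) = (2*R)² = 4*R²)
1/y(59, E(W(5))) = 1/(4*(-55)²) = 1/(4*3025) = 1/12100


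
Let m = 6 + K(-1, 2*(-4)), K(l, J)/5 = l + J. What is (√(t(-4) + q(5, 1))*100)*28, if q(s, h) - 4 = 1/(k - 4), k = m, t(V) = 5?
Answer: 2800*√16598/43 ≈ 8389.1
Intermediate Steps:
K(l, J) = 5*J + 5*l (K(l, J) = 5*(l + J) = 5*(J + l) = 5*J + 5*l)
m = -39 (m = 6 + (5*(2*(-4)) + 5*(-1)) = 6 + (5*(-8) - 5) = 6 + (-40 - 5) = 6 - 45 = -39)
k = -39
q(s, h) = 171/43 (q(s, h) = 4 + 1/(-39 - 4) = 4 + 1/(-43) = 4 - 1/43 = 171/43)
(√(t(-4) + q(5, 1))*100)*28 = (√(5 + 171/43)*100)*28 = (√(386/43)*100)*28 = ((√16598/43)*100)*28 = (100*√16598/43)*28 = 2800*√16598/43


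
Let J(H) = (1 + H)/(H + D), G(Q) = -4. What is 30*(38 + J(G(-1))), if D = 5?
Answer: 1050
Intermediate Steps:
J(H) = (1 + H)/(5 + H) (J(H) = (1 + H)/(H + 5) = (1 + H)/(5 + H))
30*(38 + J(G(-1))) = 30*(38 + (1 - 4)/(5 - 4)) = 30*(38 - 3/1) = 30*(38 + 1*(-3)) = 30*(38 - 3) = 30*35 = 1050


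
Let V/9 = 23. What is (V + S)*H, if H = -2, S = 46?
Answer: -506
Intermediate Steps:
V = 207 (V = 9*23 = 207)
(V + S)*H = (207 + 46)*(-2) = 253*(-2) = -506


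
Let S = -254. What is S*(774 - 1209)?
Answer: 110490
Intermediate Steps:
S*(774 - 1209) = -254*(774 - 1209) = -254*(-435) = 110490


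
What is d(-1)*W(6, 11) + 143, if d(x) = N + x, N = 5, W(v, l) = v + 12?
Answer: 215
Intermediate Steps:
W(v, l) = 12 + v
d(x) = 5 + x
d(-1)*W(6, 11) + 143 = (5 - 1)*(12 + 6) + 143 = 4*18 + 143 = 72 + 143 = 215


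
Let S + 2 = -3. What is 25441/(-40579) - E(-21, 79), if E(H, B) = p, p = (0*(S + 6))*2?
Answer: -25441/40579 ≈ -0.62695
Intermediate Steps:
S = -5 (S = -2 - 3 = -5)
p = 0 (p = (0*(-5 + 6))*2 = (0*1)*2 = 0*2 = 0)
E(H, B) = 0
25441/(-40579) - E(-21, 79) = 25441/(-40579) - 1*0 = 25441*(-1/40579) + 0 = -25441/40579 + 0 = -25441/40579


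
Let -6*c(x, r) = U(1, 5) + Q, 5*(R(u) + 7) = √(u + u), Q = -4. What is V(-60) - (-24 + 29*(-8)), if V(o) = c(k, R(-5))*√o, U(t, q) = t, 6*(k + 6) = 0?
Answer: 256 + I*√15 ≈ 256.0 + 3.873*I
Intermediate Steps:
k = -6 (k = -6 + (⅙)*0 = -6 + 0 = -6)
R(u) = -7 + √2*√u/5 (R(u) = -7 + √(u + u)/5 = -7 + √(2*u)/5 = -7 + (√2*√u)/5 = -7 + √2*√u/5)
c(x, r) = ½ (c(x, r) = -(1 - 4)/6 = -⅙*(-3) = ½)
V(o) = √o/2
V(-60) - (-24 + 29*(-8)) = √(-60)/2 - (-24 + 29*(-8)) = (2*I*√15)/2 - (-24 - 232) = I*√15 - 1*(-256) = I*√15 + 256 = 256 + I*√15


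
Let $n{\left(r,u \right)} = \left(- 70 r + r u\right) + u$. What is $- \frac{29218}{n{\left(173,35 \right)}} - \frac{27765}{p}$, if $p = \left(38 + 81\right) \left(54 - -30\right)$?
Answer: $\frac{1487117}{716380} \approx 2.0759$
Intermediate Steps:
$p = 9996$ ($p = 119 \left(54 + 30\right) = 119 \cdot 84 = 9996$)
$n{\left(r,u \right)} = u - 70 r + r u$
$- \frac{29218}{n{\left(173,35 \right)}} - \frac{27765}{p} = - \frac{29218}{35 - 12110 + 173 \cdot 35} - \frac{27765}{9996} = - \frac{29218}{35 - 12110 + 6055} - \frac{9255}{3332} = - \frac{29218}{-6020} - \frac{9255}{3332} = \left(-29218\right) \left(- \frac{1}{6020}\right) - \frac{9255}{3332} = \frac{2087}{430} - \frac{9255}{3332} = \frac{1487117}{716380}$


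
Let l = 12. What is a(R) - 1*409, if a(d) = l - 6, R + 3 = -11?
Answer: -403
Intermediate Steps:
R = -14 (R = -3 - 11 = -14)
a(d) = 6 (a(d) = 12 - 6 = 6)
a(R) - 1*409 = 6 - 1*409 = 6 - 409 = -403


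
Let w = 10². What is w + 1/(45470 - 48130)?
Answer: 265999/2660 ≈ 100.00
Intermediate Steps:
w = 100
w + 1/(45470 - 48130) = 100 + 1/(45470 - 48130) = 100 + 1/(-2660) = 100 - 1/2660 = 265999/2660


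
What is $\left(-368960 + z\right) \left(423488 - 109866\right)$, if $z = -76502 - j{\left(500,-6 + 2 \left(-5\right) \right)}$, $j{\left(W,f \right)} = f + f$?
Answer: $-139696647460$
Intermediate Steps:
$j{\left(W,f \right)} = 2 f$
$z = -76470$ ($z = -76502 - 2 \left(-6 + 2 \left(-5\right)\right) = -76502 - 2 \left(-6 - 10\right) = -76502 - 2 \left(-16\right) = -76502 - -32 = -76502 + 32 = -76470$)
$\left(-368960 + z\right) \left(423488 - 109866\right) = \left(-368960 - 76470\right) \left(423488 - 109866\right) = \left(-445430\right) 313622 = -139696647460$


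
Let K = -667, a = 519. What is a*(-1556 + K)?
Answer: -1153737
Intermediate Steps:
a*(-1556 + K) = 519*(-1556 - 667) = 519*(-2223) = -1153737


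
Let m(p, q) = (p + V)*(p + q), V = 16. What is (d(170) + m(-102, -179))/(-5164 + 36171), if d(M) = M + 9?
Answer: 24345/31007 ≈ 0.78514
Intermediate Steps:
d(M) = 9 + M
m(p, q) = (16 + p)*(p + q) (m(p, q) = (p + 16)*(p + q) = (16 + p)*(p + q))
(d(170) + m(-102, -179))/(-5164 + 36171) = ((9 + 170) + ((-102)² + 16*(-102) + 16*(-179) - 102*(-179)))/(-5164 + 36171) = (179 + (10404 - 1632 - 2864 + 18258))/31007 = (179 + 24166)*(1/31007) = 24345*(1/31007) = 24345/31007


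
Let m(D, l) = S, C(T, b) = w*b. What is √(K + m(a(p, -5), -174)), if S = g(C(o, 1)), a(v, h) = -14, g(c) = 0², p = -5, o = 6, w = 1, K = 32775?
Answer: 5*√1311 ≈ 181.04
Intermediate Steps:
C(T, b) = b (C(T, b) = 1*b = b)
g(c) = 0
S = 0
m(D, l) = 0
√(K + m(a(p, -5), -174)) = √(32775 + 0) = √32775 = 5*√1311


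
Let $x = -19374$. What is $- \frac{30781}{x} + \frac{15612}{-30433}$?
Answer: $\frac{634291285}{589608942} \approx 1.0758$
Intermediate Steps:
$- \frac{30781}{x} + \frac{15612}{-30433} = - \frac{30781}{-19374} + \frac{15612}{-30433} = \left(-30781\right) \left(- \frac{1}{19374}\right) + 15612 \left(- \frac{1}{30433}\right) = \frac{30781}{19374} - \frac{15612}{30433} = \frac{634291285}{589608942}$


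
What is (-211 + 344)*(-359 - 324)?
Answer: -90839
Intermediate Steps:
(-211 + 344)*(-359 - 324) = 133*(-683) = -90839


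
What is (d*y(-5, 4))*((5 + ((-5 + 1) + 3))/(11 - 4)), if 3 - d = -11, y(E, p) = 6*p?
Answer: 192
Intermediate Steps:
d = 14 (d = 3 - 1*(-11) = 3 + 11 = 14)
(d*y(-5, 4))*((5 + ((-5 + 1) + 3))/(11 - 4)) = (14*(6*4))*((5 + ((-5 + 1) + 3))/(11 - 4)) = (14*24)*((5 + (-4 + 3))/7) = 336*((5 - 1)*(⅐)) = 336*(4*(⅐)) = 336*(4/7) = 192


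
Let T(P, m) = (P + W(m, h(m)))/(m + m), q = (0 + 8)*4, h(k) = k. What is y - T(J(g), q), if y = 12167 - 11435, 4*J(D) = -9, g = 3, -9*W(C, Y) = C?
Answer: 1686737/2304 ≈ 732.09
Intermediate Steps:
W(C, Y) = -C/9
J(D) = -9/4 (J(D) = (1/4)*(-9) = -9/4)
q = 32 (q = 8*4 = 32)
T(P, m) = (P - m/9)/(2*m) (T(P, m) = (P - m/9)/(m + m) = (P - m/9)/((2*m)) = (P - m/9)*(1/(2*m)) = (P - m/9)/(2*m))
y = 732
y - T(J(g), q) = 732 - (-1*32 + 9*(-9/4))/(18*32) = 732 - (-32 - 81/4)/(18*32) = 732 - (-209)/(18*32*4) = 732 - 1*(-209/2304) = 732 + 209/2304 = 1686737/2304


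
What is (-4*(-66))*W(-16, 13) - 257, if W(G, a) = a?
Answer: 3175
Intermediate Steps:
(-4*(-66))*W(-16, 13) - 257 = -4*(-66)*13 - 257 = 264*13 - 257 = 3432 - 257 = 3175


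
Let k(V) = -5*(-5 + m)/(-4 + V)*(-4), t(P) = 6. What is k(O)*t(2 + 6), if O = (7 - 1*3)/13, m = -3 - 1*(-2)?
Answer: 195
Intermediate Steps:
m = -1 (m = -3 + 2 = -1)
O = 4/13 (O = (7 - 3)*(1/13) = 4*(1/13) = 4/13 ≈ 0.30769)
k(V) = -120/(-4 + V) (k(V) = -5*(-5 - 1)/(-4 + V)*(-4) = -(-30)/(-4 + V)*(-4) = (30/(-4 + V))*(-4) = -120/(-4 + V))
k(O)*t(2 + 6) = -120/(-4 + 4/13)*6 = -120/(-48/13)*6 = -120*(-13/48)*6 = (65/2)*6 = 195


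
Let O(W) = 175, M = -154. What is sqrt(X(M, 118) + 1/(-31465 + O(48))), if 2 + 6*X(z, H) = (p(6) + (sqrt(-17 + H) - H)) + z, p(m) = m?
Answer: sqrt(-43731561090 + 163177350*sqrt(101))/31290 ≈ 6.5568*I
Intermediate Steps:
X(z, H) = 2/3 - H/6 + z/6 + sqrt(-17 + H)/6 (X(z, H) = -1/3 + ((6 + (sqrt(-17 + H) - H)) + z)/6 = -1/3 + ((6 + sqrt(-17 + H) - H) + z)/6 = -1/3 + (6 + z + sqrt(-17 + H) - H)/6 = -1/3 + (1 - H/6 + z/6 + sqrt(-17 + H)/6) = 2/3 - H/6 + z/6 + sqrt(-17 + H)/6)
sqrt(X(M, 118) + 1/(-31465 + O(48))) = sqrt((2/3 - 1/6*118 + (1/6)*(-154) + sqrt(-17 + 118)/6) + 1/(-31465 + 175)) = sqrt((2/3 - 59/3 - 77/3 + sqrt(101)/6) + 1/(-31290)) = sqrt((-134/3 + sqrt(101)/6) - 1/31290) = sqrt(-1397621/31290 + sqrt(101)/6)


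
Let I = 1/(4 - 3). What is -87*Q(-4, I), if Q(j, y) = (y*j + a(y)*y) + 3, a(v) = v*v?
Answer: 0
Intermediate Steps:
a(v) = v²
I = 1 (I = 1/1 = 1)
Q(j, y) = 3 + y³ + j*y (Q(j, y) = (y*j + y²*y) + 3 = (j*y + y³) + 3 = (y³ + j*y) + 3 = 3 + y³ + j*y)
-87*Q(-4, I) = -87*(3 + 1³ - 4*1) = -87*(3 + 1 - 4) = -87*0 = 0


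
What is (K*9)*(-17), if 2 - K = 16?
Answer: 2142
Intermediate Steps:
K = -14 (K = 2 - 1*16 = 2 - 16 = -14)
(K*9)*(-17) = -14*9*(-17) = -126*(-17) = 2142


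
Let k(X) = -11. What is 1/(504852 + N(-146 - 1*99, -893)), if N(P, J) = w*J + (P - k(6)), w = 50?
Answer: 1/459968 ≈ 2.1741e-6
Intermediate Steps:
N(P, J) = 11 + P + 50*J (N(P, J) = 50*J + (P - 1*(-11)) = 50*J + (P + 11) = 50*J + (11 + P) = 11 + P + 50*J)
1/(504852 + N(-146 - 1*99, -893)) = 1/(504852 + (11 + (-146 - 1*99) + 50*(-893))) = 1/(504852 + (11 + (-146 - 99) - 44650)) = 1/(504852 + (11 - 245 - 44650)) = 1/(504852 - 44884) = 1/459968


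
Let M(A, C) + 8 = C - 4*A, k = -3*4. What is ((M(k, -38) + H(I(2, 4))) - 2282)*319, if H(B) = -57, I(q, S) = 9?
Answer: -745503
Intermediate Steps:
k = -12
M(A, C) = -8 + C - 4*A (M(A, C) = -8 + (C - 4*A) = -8 + C - 4*A)
((M(k, -38) + H(I(2, 4))) - 2282)*319 = (((-8 - 38 - 4*(-12)) - 57) - 2282)*319 = (((-8 - 38 + 48) - 57) - 2282)*319 = ((2 - 57) - 2282)*319 = (-55 - 2282)*319 = -2337*319 = -745503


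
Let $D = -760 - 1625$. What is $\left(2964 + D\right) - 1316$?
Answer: $-737$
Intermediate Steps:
$D = -2385$ ($D = -760 - 1625 = -2385$)
$\left(2964 + D\right) - 1316 = \left(2964 - 2385\right) - 1316 = 579 - 1316 = -737$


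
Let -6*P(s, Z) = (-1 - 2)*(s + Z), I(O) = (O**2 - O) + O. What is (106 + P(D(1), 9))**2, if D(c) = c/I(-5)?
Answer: 7634169/625 ≈ 12215.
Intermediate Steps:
I(O) = O**2
D(c) = c/25 (D(c) = c/((-5)**2) = c/25)
P(s, Z) = Z/2 + s/2 (P(s, Z) = -(-1 - 2)*(s + Z)/6 = -(-1)*(Z + s)/2 = -(-3*Z - 3*s)/6 = Z/2 + s/2)
(106 + P(D(1), 9))**2 = (106 + ((1/2)*9 + ((1/25)*1)/2))**2 = (106 + (9/2 + (1/2)*(1/25)))**2 = (106 + (9/2 + 1/50))**2 = (106 + 113/25)**2 = (2763/25)**2 = 7634169/625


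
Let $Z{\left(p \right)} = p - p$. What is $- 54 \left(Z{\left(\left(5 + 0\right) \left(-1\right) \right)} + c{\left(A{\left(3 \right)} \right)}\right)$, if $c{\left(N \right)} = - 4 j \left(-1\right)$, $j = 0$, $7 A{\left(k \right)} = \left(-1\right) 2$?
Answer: $0$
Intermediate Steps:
$Z{\left(p \right)} = 0$
$A{\left(k \right)} = - \frac{2}{7}$ ($A{\left(k \right)} = \frac{\left(-1\right) 2}{7} = \frac{1}{7} \left(-2\right) = - \frac{2}{7}$)
$c{\left(N \right)} = 0$ ($c{\left(N \right)} = \left(-4\right) 0 \left(-1\right) = 0 \left(-1\right) = 0$)
$- 54 \left(Z{\left(\left(5 + 0\right) \left(-1\right) \right)} + c{\left(A{\left(3 \right)} \right)}\right) = - 54 \left(0 + 0\right) = \left(-54\right) 0 = 0$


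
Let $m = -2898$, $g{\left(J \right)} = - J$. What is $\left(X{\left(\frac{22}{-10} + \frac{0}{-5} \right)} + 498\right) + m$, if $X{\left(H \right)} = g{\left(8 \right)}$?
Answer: $-2408$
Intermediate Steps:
$X{\left(H \right)} = -8$ ($X{\left(H \right)} = \left(-1\right) 8 = -8$)
$\left(X{\left(\frac{22}{-10} + \frac{0}{-5} \right)} + 498\right) + m = \left(-8 + 498\right) - 2898 = 490 - 2898 = -2408$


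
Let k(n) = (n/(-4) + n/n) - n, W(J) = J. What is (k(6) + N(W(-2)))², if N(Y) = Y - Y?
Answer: 169/4 ≈ 42.250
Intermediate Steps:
N(Y) = 0
k(n) = 1 - 5*n/4 (k(n) = (n*(-¼) + 1) - n = (-n/4 + 1) - n = (1 - n/4) - n = 1 - 5*n/4)
(k(6) + N(W(-2)))² = ((1 - 5/4*6) + 0)² = ((1 - 15/2) + 0)² = (-13/2 + 0)² = (-13/2)² = 169/4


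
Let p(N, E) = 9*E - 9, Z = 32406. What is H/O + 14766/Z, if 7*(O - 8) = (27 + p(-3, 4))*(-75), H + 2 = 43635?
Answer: -1639803597/21571594 ≈ -76.017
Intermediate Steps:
H = 43633 (H = -2 + 43635 = 43633)
p(N, E) = -9 + 9*E
O = -3994/7 (O = 8 + ((27 + (-9 + 9*4))*(-75))/7 = 8 + ((27 + (-9 + 36))*(-75))/7 = 8 + ((27 + 27)*(-75))/7 = 8 + (54*(-75))/7 = 8 + (⅐)*(-4050) = 8 - 4050/7 = -3994/7 ≈ -570.57)
H/O + 14766/Z = 43633/(-3994/7) + 14766/32406 = 43633*(-7/3994) + 14766*(1/32406) = -305431/3994 + 2461/5401 = -1639803597/21571594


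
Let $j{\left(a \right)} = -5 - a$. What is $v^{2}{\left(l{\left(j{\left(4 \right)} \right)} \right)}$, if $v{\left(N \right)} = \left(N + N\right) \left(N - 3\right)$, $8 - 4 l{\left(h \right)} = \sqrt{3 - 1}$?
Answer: $\frac{233}{16} + \frac{15 \sqrt{2}}{4} \approx 19.866$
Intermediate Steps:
$l{\left(h \right)} = 2 - \frac{\sqrt{2}}{4}$ ($l{\left(h \right)} = 2 - \frac{\sqrt{3 - 1}}{4} = 2 - \frac{\sqrt{2}}{4}$)
$v{\left(N \right)} = 2 N \left(-3 + N\right)$
$v^{2}{\left(l{\left(j{\left(4 \right)} \right)} \right)} = \left(2 \left(2 - \frac{\sqrt{2}}{4}\right) \left(-3 + \left(2 - \frac{\sqrt{2}}{4}\right)\right)\right)^{2} = \left(2 \left(2 - \frac{\sqrt{2}}{4}\right) \left(-1 - \frac{\sqrt{2}}{4}\right)\right)^{2} = \left(2 \left(-1 - \frac{\sqrt{2}}{4}\right) \left(2 - \frac{\sqrt{2}}{4}\right)\right)^{2} = 4 \left(-1 - \frac{\sqrt{2}}{4}\right)^{2} \left(2 - \frac{\sqrt{2}}{4}\right)^{2}$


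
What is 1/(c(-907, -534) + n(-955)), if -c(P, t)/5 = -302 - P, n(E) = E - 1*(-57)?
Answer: -1/3923 ≈ -0.00025491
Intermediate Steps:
n(E) = 57 + E (n(E) = E + 57 = 57 + E)
c(P, t) = 1510 + 5*P (c(P, t) = -5*(-302 - P) = 1510 + 5*P)
1/(c(-907, -534) + n(-955)) = 1/((1510 + 5*(-907)) + (57 - 955)) = 1/((1510 - 4535) - 898) = 1/(-3025 - 898) = 1/(-3923) = -1/3923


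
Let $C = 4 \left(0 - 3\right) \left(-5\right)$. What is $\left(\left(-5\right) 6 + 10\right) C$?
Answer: $-1200$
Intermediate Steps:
$C = 60$ ($C = 4 \left(-3\right) \left(-5\right) = \left(-12\right) \left(-5\right) = 60$)
$\left(\left(-5\right) 6 + 10\right) C = \left(\left(-5\right) 6 + 10\right) 60 = \left(-30 + 10\right) 60 = \left(-20\right) 60 = -1200$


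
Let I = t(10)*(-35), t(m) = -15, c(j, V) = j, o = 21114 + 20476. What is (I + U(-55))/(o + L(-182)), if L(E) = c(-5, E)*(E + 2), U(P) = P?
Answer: 47/4249 ≈ 0.011061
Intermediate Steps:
o = 41590
I = 525 (I = -15*(-35) = 525)
L(E) = -10 - 5*E (L(E) = -5*(E + 2) = -5*(2 + E) = -10 - 5*E)
(I + U(-55))/(o + L(-182)) = (525 - 55)/(41590 + (-10 - 5*(-182))) = 470/(41590 + (-10 + 910)) = 470/(41590 + 900) = 470/42490 = 470*(1/42490) = 47/4249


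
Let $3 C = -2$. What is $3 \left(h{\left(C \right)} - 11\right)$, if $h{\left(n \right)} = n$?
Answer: $-35$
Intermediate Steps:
$C = - \frac{2}{3}$ ($C = \frac{1}{3} \left(-2\right) = - \frac{2}{3} \approx -0.66667$)
$3 \left(h{\left(C \right)} - 11\right) = 3 \left(- \frac{2}{3} - 11\right) = 3 \left(- \frac{35}{3}\right) = -35$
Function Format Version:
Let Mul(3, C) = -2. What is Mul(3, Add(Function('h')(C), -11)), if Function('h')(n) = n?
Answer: -35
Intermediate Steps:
C = Rational(-2, 3) (C = Mul(Rational(1, 3), -2) = Rational(-2, 3) ≈ -0.66667)
Mul(3, Add(Function('h')(C), -11)) = Mul(3, Add(Rational(-2, 3), -11)) = Mul(3, Rational(-35, 3)) = -35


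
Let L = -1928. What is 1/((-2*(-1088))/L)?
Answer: -241/272 ≈ -0.88603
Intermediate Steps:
1/((-2*(-1088))/L) = 1/(-2*(-1088)/(-1928)) = 1/(2176*(-1/1928)) = 1/(-272/241) = -241/272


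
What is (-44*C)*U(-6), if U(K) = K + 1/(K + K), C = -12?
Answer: -3212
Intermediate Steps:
U(K) = K + 1/(2*K)
(-44*C)*U(-6) = (-44*(-12))*(-6 + (½)/(-6)) = 528*(-6 + (½)*(-⅙)) = 528*(-6 - 1/12) = 528*(-73/12) = -3212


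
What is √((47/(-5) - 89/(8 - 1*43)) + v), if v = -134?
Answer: I*√6902/7 ≈ 11.868*I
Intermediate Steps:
√((47/(-5) - 89/(8 - 1*43)) + v) = √((47/(-5) - 89/(8 - 1*43)) - 134) = √((47*(-⅕) - 89/(8 - 43)) - 134) = √((-47/5 - 89/(-35)) - 134) = √((-47/5 - 89*(-1/35)) - 134) = √((-47/5 + 89/35) - 134) = √(-48/7 - 134) = √(-986/7) = I*√6902/7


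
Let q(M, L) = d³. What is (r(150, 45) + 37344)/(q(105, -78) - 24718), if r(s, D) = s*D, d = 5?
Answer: -44094/24593 ≈ -1.7929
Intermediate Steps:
r(s, D) = D*s
q(M, L) = 125 (q(M, L) = 5³ = 125)
(r(150, 45) + 37344)/(q(105, -78) - 24718) = (45*150 + 37344)/(125 - 24718) = (6750 + 37344)/(-24593) = 44094*(-1/24593) = -44094/24593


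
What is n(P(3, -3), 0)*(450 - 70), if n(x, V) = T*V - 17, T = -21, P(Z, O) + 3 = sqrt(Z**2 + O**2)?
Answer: -6460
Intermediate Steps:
P(Z, O) = -3 + sqrt(O**2 + Z**2) (P(Z, O) = -3 + sqrt(Z**2 + O**2) = -3 + sqrt(O**2 + Z**2))
n(x, V) = -17 - 21*V (n(x, V) = -21*V - 17 = -17 - 21*V)
n(P(3, -3), 0)*(450 - 70) = (-17 - 21*0)*(450 - 70) = (-17 + 0)*380 = -17*380 = -6460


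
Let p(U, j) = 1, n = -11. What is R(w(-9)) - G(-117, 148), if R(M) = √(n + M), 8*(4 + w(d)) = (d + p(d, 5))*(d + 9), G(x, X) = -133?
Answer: 133 + I*√15 ≈ 133.0 + 3.873*I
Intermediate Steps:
w(d) = -4 + (1 + d)*(9 + d)/8 (w(d) = -4 + ((d + 1)*(d + 9))/8 = -4 + ((1 + d)*(9 + d))/8 = -4 + (1 + d)*(9 + d)/8)
R(M) = √(-11 + M)
R(w(-9)) - G(-117, 148) = √(-11 + (-23/8 + (⅛)*(-9)² + (5/4)*(-9))) - 1*(-133) = √(-11 + (-23/8 + (⅛)*81 - 45/4)) + 133 = √(-11 + (-23/8 + 81/8 - 45/4)) + 133 = √(-11 - 4) + 133 = √(-15) + 133 = I*√15 + 133 = 133 + I*√15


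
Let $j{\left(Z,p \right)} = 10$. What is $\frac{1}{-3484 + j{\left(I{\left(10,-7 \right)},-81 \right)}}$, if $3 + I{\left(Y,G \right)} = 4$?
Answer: $- \frac{1}{3474} \approx -0.00028785$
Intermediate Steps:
$I{\left(Y,G \right)} = 1$ ($I{\left(Y,G \right)} = -3 + 4 = 1$)
$\frac{1}{-3484 + j{\left(I{\left(10,-7 \right)},-81 \right)}} = \frac{1}{-3484 + 10} = \frac{1}{-3474} = - \frac{1}{3474}$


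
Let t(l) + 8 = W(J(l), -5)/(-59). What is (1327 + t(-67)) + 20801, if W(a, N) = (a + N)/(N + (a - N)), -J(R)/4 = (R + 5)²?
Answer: 20066894699/907184 ≈ 22120.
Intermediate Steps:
J(R) = -4*(5 + R)² (J(R) = -4*(R + 5)² = -4*(5 + R)²)
W(a, N) = (N + a)/a
t(l) = -8 + (-5 - 4*(5 + l)²)/(236*(5 + l)²) (t(l) = -8 + ((-5 - 4*(5 + l)²)/((-4*(5 + l)²)))/(-59) = -8 + ((-1/(4*(5 + l)²))*(-5 - 4*(5 + l)²))*(-1/59) = -8 - (-5 - 4*(5 + l)²)/(4*(5 + l)²)*(-1/59) = -8 + (-5 - 4*(5 + l)²)/(236*(5 + l)²))
(1327 + t(-67)) + 20801 = (1327 + (-473/59 - 5/(236*(5 - 67)²))) + 20801 = (1327 + (-473/59 - 5/236/(-62)²)) + 20801 = (1327 + (-473/59 - 5/236*1/3844)) + 20801 = (1327 + (-473/59 - 5/907184)) + 20801 = (1327 - 7272853/907184) + 20801 = 1196560315/907184 + 20801 = 20066894699/907184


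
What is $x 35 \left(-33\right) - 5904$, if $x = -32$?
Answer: $31056$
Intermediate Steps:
$x 35 \left(-33\right) - 5904 = \left(-32\right) 35 \left(-33\right) - 5904 = \left(-1120\right) \left(-33\right) - 5904 = 36960 - 5904 = 31056$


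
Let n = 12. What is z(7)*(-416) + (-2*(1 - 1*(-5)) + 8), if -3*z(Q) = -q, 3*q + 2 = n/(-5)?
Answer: 8972/45 ≈ 199.38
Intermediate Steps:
q = -22/15 (q = -⅔ + (12/(-5))/3 = -⅔ + (12*(-⅕))/3 = -⅔ + (⅓)*(-12/5) = -⅔ - ⅘ = -22/15 ≈ -1.4667)
z(Q) = -22/45 (z(Q) = -(-1)*(-22)/(3*15) = -⅓*22/15 = -22/45)
z(7)*(-416) + (-2*(1 - 1*(-5)) + 8) = -22/45*(-416) + (-2*(1 - 1*(-5)) + 8) = 9152/45 + (-2*(1 + 5) + 8) = 9152/45 + (-2*6 + 8) = 9152/45 + (-12 + 8) = 9152/45 - 4 = 8972/45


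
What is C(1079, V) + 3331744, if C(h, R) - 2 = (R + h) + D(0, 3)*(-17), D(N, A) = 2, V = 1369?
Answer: 3334160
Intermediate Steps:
C(h, R) = -32 + R + h (C(h, R) = 2 + ((R + h) + 2*(-17)) = 2 + ((R + h) - 34) = 2 + (-34 + R + h) = -32 + R + h)
C(1079, V) + 3331744 = (-32 + 1369 + 1079) + 3331744 = 2416 + 3331744 = 3334160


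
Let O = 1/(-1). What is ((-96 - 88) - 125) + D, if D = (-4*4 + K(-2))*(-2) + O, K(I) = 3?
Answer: -284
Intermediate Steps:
O = -1
D = 25 (D = (-4*4 + 3)*(-2) - 1 = (-16 + 3)*(-2) - 1 = -13*(-2) - 1 = 26 - 1 = 25)
((-96 - 88) - 125) + D = ((-96 - 88) - 125) + 25 = (-184 - 125) + 25 = -309 + 25 = -284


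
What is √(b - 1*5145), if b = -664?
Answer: I*√5809 ≈ 76.217*I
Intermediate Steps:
√(b - 1*5145) = √(-664 - 1*5145) = √(-664 - 5145) = √(-5809) = I*√5809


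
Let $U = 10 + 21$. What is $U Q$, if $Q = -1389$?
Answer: $-43059$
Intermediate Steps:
$U = 31$
$U Q = 31 \left(-1389\right) = -43059$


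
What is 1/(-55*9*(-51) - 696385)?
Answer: -1/671140 ≈ -1.4900e-6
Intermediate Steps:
1/(-55*9*(-51) - 696385) = 1/(-495*(-51) - 696385) = 1/(25245 - 696385) = 1/(-671140) = -1/671140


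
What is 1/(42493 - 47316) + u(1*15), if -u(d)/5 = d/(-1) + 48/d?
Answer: 284556/4823 ≈ 59.000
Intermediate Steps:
u(d) = -240/d + 5*d (u(d) = -5*(d/(-1) + 48/d) = -5*(d*(-1) + 48/d) = -5*(-d + 48/d) = -240/d + 5*d)
1/(42493 - 47316) + u(1*15) = 1/(42493 - 47316) + (-240/(1*15) + 5*(1*15)) = 1/(-4823) + (-240/15 + 5*15) = -1/4823 + (-240*1/15 + 75) = -1/4823 + (-16 + 75) = -1/4823 + 59 = 284556/4823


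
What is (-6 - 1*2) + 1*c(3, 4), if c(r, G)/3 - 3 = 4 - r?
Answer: 4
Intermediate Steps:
c(r, G) = 21 - 3*r (c(r, G) = 9 + 3*(4 - r) = 9 + (12 - 3*r) = 21 - 3*r)
(-6 - 1*2) + 1*c(3, 4) = (-6 - 1*2) + 1*(21 - 3*3) = (-6 - 2) + 1*(21 - 9) = -8 + 1*12 = -8 + 12 = 4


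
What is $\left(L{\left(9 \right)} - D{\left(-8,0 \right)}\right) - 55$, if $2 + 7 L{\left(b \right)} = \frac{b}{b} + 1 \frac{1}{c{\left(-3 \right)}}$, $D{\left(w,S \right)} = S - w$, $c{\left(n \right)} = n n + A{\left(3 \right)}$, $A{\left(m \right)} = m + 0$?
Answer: $- \frac{5303}{84} \approx -63.131$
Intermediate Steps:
$A{\left(m \right)} = m$
$c{\left(n \right)} = 3 + n^{2}$ ($c{\left(n \right)} = n n + 3 = n^{2} + 3 = 3 + n^{2}$)
$L{\left(b \right)} = - \frac{11}{84}$ ($L{\left(b \right)} = - \frac{2}{7} + \frac{\frac{b}{b} + 1 \frac{1}{3 + \left(-3\right)^{2}}}{7} = - \frac{2}{7} + \frac{1 + 1 \frac{1}{3 + 9}}{7} = - \frac{2}{7} + \frac{1 + 1 \cdot \frac{1}{12}}{7} = - \frac{2}{7} + \frac{1 + \frac{1}{12}}{7} = - \frac{2}{7} + \frac{1}{7} \cdot \frac{13}{12} = - \frac{2}{7} + \frac{13}{84} = - \frac{11}{84}$)
$\left(L{\left(9 \right)} - D{\left(-8,0 \right)}\right) - 55 = \left(- \frac{11}{84} - \left(0 - -8\right)\right) - 55 = \left(- \frac{11}{84} - \left(0 + 8\right)\right) - 55 = \left(- \frac{11}{84} - 8\right) - 55 = - \frac{683}{84} - 55 = - \frac{5303}{84}$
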